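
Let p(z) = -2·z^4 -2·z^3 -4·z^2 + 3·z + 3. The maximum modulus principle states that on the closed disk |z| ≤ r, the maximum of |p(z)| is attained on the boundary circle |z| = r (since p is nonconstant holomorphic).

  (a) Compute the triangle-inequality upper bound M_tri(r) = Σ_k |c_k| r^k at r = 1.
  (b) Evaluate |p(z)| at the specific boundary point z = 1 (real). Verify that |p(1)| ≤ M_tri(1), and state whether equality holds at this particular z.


Coefficients: c_0 = 3, c_1 = 3, c_2 = -4, c_3 = -2, c_4 = -2. Radius r = 1.
Part (a). Triangle bound: M_tri(r) = Σ_k |c_k| r^k
  = |3|·1^0 + |3|·1^1 + |-4|·1^2 + |-2|·1^3 + |-2|·1^4
  = 3 + 3 + 4 + 2 + 2 = 14.
This bounds M(r) := max_{|z|=r} |p(z)| from above; equality holds iff all terms c_k z^k can be made to align in phase at a single z on |z|=r.
Part (b). At z = 1 (real, on the circle |z| = r):
  p(1) = (3)·1^0 + (3)·1^1 + (-4)·1^2 + (-2)·1^3 + (-2)·1^4 = -2.
  |p(1)| = 2.
Check: |p(1)| = 2 ≤ 14 = M_tri(1). ✓ Equality does not hold at z = 1 (the coefficients have mixed signs, so the terms do not all align in phase there).

M_tri(1) = 14; |p(1)| = 2; equality at z=1: no.


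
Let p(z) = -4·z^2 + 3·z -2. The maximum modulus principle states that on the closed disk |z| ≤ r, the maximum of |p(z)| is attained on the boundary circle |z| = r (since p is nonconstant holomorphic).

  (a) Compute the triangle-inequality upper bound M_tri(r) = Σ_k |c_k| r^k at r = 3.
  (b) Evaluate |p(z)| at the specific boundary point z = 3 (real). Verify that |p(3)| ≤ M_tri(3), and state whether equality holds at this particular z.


Coefficients: c_0 = -2, c_1 = 3, c_2 = -4. Radius r = 3.
Part (a). Triangle bound: M_tri(r) = Σ_k |c_k| r^k
  = |-2|·3^0 + |3|·3^1 + |-4|·3^2
  = 2 + 9 + 36 = 47.
This bounds M(r) := max_{|z|=r} |p(z)| from above; equality holds iff all terms c_k z^k can be made to align in phase at a single z on |z|=r.
Part (b). At z = 3 (real, on the circle |z| = r):
  p(3) = (-2)·3^0 + (3)·3^1 + (-4)·3^2 = -29.
  |p(3)| = 29.
Check: |p(3)| = 29 ≤ 47 = M_tri(3). ✓ Equality does not hold at z = 3 (the coefficients have mixed signs, so the terms do not all align in phase there).

M_tri(3) = 47; |p(3)| = 29; equality at z=3: no.


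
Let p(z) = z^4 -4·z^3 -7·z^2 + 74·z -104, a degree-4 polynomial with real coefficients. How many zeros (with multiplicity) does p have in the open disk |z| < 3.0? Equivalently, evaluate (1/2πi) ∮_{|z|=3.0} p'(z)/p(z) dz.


The zeros of p are: 2, -4, (3 + 2i), (3 - 2i).
Their magnitudes are: 2, 4, 3.606, 3.606.
Zeros with |z| < R = 3.0: 2.
Count = 1.
By the argument principle, (1/2πi) ∮_{|z|=R} p'(z)/p(z) dz equals exactly this count.

Number of zeros inside |z| < 3.0: 1.


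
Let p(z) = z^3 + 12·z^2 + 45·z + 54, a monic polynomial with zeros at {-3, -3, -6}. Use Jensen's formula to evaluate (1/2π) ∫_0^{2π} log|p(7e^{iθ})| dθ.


Zeros: -6, -3, -3; r = 7.
Inside |z| < r: -6, -3, -3. Outside (|z| ≥ r): ∅.
p(0) = 54, so log|p(0)| = log(54) = 3.9890.
Apply Jensen: I(r) = log|p(0)| + Σ_k log(r/|z_k|), summed over zeros inside |z| < r.
  log(r/|z_k|) for z_k = -3: log(7/3) = 0.8473
  log(r/|z_k|) for z_k = -3: log(7/3) = 0.8473
  log(r/|z_k|) for z_k = -6: log(7/6) = 0.1542
Sum over inside zeros: 1.8487.
I(r) = log|p(0)| + (inside sum) = 3.9890 + 1.8487 = 5.8377.
Closed form (all zeros inside, monic): I(r) = n·log(r) = 3·log(7) = 5.8377. ✓

I(r) ≈ 5.8377.


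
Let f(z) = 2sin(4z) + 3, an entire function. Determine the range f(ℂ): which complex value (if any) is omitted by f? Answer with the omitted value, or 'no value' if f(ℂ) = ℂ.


Little Picard bounds the complement of f(ℂ) to at most one point.
sin is entire and surjective onto ℂ: for every w ∈ ℂ, sin(ζ) = w has a solution ζ ∈ ℂ (e.g., via the complex inverse arcsin). With ζ = 4z this gives z = ζ/(4). Then 2·sin(4z) takes every value in 2·ℂ = ℂ, and adding 3 is a bijection of ℂ. So f is surjective and omits no value. (Note: only on the real line is sin bounded by [−1, 1].)

Omitted value: no value.


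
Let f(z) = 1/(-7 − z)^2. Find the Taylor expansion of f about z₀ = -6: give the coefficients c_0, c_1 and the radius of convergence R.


Let w = z − z₀, so z = z₀ + w.
Then -7 − z = -7 − (z₀ + w) = (-7 − z₀) − w = -1 − w.
f(z) = 1/(-1 − w)^2 = (1/(-1)^2) · (1 − w/(-1))^{−2}.
By the binomial series (1−u)^{−2} = Σ_{n≥0} C(n+1, 1) u^n for |u|<1, with u = w/(-1):
  c_n = C(n+1, 1) / (-1)^(n+2).
  c_0 = 1/(-1)^2 = 1.
  c_1 = 2/(-1)^3 = -2.
The series is valid for |w/d| < 1, i.e. |z − z₀| < |d|.
Radius of convergence: R = |-7 − z₀| = |-1| = 1 (distance from z₀ to the singularity z = -7).

c_0 = 1, c_1 = -2; R = 1.


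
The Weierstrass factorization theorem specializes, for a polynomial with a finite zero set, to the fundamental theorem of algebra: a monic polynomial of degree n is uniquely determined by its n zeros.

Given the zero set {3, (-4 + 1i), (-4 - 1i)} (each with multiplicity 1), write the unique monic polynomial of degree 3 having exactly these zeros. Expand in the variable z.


The polynomial is p(z) = ∏_{α ∈ S} (z − α), where S = {3, (-4 + 1i), (-4 - 1i)}.
Expanding the product yields: p(z) = z^3 + 5·z^2 -7·z -51.
Note conjugate pairs combine to real quadratics: (z − (-4+1i))(z − (-4−1i)) = z² + 8z + 17.
The resulting polynomial has degree 3 and real coefficients as required.

p(z) = z^3 + 5·z^2 -7·z -51.


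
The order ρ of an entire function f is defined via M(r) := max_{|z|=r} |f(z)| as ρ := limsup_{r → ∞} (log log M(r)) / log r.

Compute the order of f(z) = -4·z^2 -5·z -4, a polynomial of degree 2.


|f(z)| ≤ Σ|c_k|·r^k = O(r^2) as r → ∞. Polynomial growth is O(e^{r^ε}) for every ε > 0 (since r^2/e^{r^ε} → 0), so ρ ≤ ε for all ε > 0, i.e. ρ = 0. Every nonconstant polynomial has order 0.
Therefore ρ = 0.

Order ρ = 0.


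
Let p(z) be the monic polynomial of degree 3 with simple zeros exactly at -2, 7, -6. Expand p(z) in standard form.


The polynomial is p(z) = ∏_{α ∈ S} (z − α), where S = {-2, 7, -6}.
Expanding the product yields: p(z) = z^3 + z^2 -44·z -84.
The resulting polynomial has degree 3 and real coefficients as required.

p(z) = z^3 + z^2 -44·z -84.


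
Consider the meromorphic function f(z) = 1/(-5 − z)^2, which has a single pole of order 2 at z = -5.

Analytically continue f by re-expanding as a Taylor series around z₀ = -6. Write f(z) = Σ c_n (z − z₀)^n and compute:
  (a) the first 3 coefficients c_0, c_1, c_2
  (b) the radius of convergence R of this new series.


Let w = z − z₀, so z = z₀ + w.
Then -5 − z = -5 − (z₀ + w) = (-5 − z₀) − w = 1 − w.
f(z) = 1/(1 − w)^2 = (1/(1)^2) · (1 − w/(1))^{−2}.
By the binomial series (1−u)^{−2} = Σ_{n≥0} C(n+1, 1) u^n for |u|<1, with u = w/(1):
  c_n = C(n+1, 1) / (1)^(n+2).
  c_0 = 1/(1)^2 = 1.
  c_1 = 2/(1)^3 = 2.
  c_2 = 3/(1)^4 = 3.
The series is valid for |w/d| < 1, i.e. |z − z₀| < |d|.
Radius of convergence: R = |-5 − z₀| = |1| = 1 (distance from z₀ to the singularity z = -5).

c_0 = 1, c_1 = 2, c_2 = 3; R = 1.


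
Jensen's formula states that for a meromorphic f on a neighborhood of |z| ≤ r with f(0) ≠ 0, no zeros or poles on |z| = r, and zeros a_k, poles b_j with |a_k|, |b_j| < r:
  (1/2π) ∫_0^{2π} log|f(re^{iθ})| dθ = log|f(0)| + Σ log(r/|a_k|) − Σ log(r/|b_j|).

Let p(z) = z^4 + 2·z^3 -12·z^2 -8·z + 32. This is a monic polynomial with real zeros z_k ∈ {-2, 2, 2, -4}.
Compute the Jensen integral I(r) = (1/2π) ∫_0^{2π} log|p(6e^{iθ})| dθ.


Zeros: -4, -2, 2, 2; r = 6.
Inside |z| < r: -4, -2, 2, 2. Outside (|z| ≥ r): ∅.
p(0) = 32, so log|p(0)| = log(32) = 3.4657.
Apply Jensen: I(r) = log|p(0)| + Σ_k log(r/|z_k|), summed over zeros inside |z| < r.
  log(r/|z_k|) for z_k = -2: log(6/2) = 1.0986
  log(r/|z_k|) for z_k = 2: log(6/2) = 1.0986
  log(r/|z_k|) for z_k = 2: log(6/2) = 1.0986
  log(r/|z_k|) for z_k = -4: log(6/4) = 0.4055
Sum over inside zeros: 3.7013.
I(r) = log|p(0)| + (inside sum) = 3.4657 + 3.7013 = 7.1670.
Closed form (all zeros inside, monic): I(r) = n·log(r) = 4·log(6) = 7.1670. ✓

I(r) ≈ 7.1670.


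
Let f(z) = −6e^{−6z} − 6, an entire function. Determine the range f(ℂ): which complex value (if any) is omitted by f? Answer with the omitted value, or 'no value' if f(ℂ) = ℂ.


Little Picard bounds the complement of f(ℂ) to at most one point.
e^{−6z} is never zero on ℂ, so -6·e^{−6z} takes every value in ℂ ∖ {0}. Adding -6 shifts the range to ℂ ∖ {-6}. Thus f omits exactly the value -6.

Omitted value: -6.


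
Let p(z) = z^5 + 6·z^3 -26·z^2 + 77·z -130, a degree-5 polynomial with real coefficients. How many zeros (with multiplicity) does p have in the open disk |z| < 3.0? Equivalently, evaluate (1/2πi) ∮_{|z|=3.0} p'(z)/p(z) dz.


The zeros of p are: 2, (1 + 2i), (1 - 2i), (-2 + 3i), (-2 - 3i).
Their magnitudes are: 2, 2.236, 2.236, 3.606, 3.606.
Zeros with |z| < R = 3.0: 2, (1 + 2i), (1 - 2i).
Count = 3.
By the argument principle, (1/2πi) ∮_{|z|=R} p'(z)/p(z) dz equals exactly this count.

Number of zeros inside |z| < 3.0: 3.


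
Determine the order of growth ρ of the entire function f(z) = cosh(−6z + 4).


cosh(w) is a linear combination of e^{iw} and e^{−iw} (or e^w, e^{−w} in the hyperbolic case), so |cosh(w)| ≤ e^{|w|}. With w = −6z + 4, |w| ≤ 6|z| + 4 = 6r + 4 on |z| = r, giving M(r) ≤ e^{6r + 4}, so ρ ≤ 1. On a suitable ray (z = it for sin/cos; z = t for sinh/cosh, t real → ∞), |cosh(−6z + 4)| grows like e^{6|t|}/2, so ρ ≥ 1. Hence ρ = 1.
Therefore ρ = 1.

Order ρ = 1.


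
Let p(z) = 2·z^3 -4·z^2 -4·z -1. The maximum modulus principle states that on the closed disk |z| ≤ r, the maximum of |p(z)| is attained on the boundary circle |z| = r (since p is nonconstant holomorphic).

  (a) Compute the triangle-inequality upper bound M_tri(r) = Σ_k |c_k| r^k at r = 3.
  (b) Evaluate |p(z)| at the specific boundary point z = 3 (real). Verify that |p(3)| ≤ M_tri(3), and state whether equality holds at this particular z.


Coefficients: c_0 = -1, c_1 = -4, c_2 = -4, c_3 = 2. Radius r = 3.
Part (a). Triangle bound: M_tri(r) = Σ_k |c_k| r^k
  = |-1|·3^0 + |-4|·3^1 + |-4|·3^2 + |2|·3^3
  = 1 + 12 + 36 + 54 = 103.
This bounds M(r) := max_{|z|=r} |p(z)| from above; equality holds iff all terms c_k z^k can be made to align in phase at a single z on |z|=r.
Part (b). At z = 3 (real, on the circle |z| = r):
  p(3) = (-1)·3^0 + (-4)·3^1 + (-4)·3^2 + (2)·3^3 = 5.
  |p(3)| = 5.
Check: |p(3)| = 5 ≤ 103 = M_tri(3). ✓ Equality does not hold at z = 3 (the coefficients have mixed signs, so the terms do not all align in phase there).

M_tri(3) = 103; |p(3)| = 5; equality at z=3: no.


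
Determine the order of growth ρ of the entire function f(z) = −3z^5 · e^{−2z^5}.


M(r) = max_{|z|=r} |-3|·|z|^5·|e^{−2z^5}| = 3·r^5 · e^{2r^5} (the factors attain their maxima compatibly on |z|=r). Then log M(r) = log 3 + 5·log r + 2r^5, dominated by the last term, so log log M(r) ~ 5·log r. The polynomial factor -3z^5 contributes only a log r term and does not affect the order. ρ = 5.
Therefore ρ = 5.

Order ρ = 5.


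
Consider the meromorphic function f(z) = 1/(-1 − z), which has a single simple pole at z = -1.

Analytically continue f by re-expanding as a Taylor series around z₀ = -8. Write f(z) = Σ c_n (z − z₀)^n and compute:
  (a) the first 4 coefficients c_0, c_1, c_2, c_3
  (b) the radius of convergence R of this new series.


Let w = z − z₀, so z = z₀ + w.
Then -1 − z = -1 − (z₀ + w) = (-1 − z₀) − w = 7 − w.
f(z) = 1/(7 − w) = (1/(7)) · 1/(1 − w/(7)) = Σ_{n≥0} w^n / (7)^(n+1).
So c_n = 1/(7)^(n+1):
  c_0 = 1/(7)^1 = 1/7.
  c_1 = 1/(7)^2 = 1/49.
  c_2 = 1/(7)^3 = 1/343.
  c_3 = 1/(7)^4 = 1/2401.
The series is valid for |w/d| < 1, i.e. |z − z₀| < |d|.
Radius of convergence: R = |-1 − z₀| = |7| = 7 (distance from z₀ to the singularity z = -1).

c_0 = 1/7, c_1 = 1/49, c_2 = 1/343, c_3 = 1/2401; R = 7.


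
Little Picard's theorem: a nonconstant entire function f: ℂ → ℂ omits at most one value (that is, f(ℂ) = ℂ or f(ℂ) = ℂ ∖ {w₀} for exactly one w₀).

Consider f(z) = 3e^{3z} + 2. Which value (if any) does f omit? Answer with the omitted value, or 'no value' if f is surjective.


Little Picard bounds the complement of f(ℂ) to at most one point.
e^{3z} is never zero on ℂ, so 3·e^{3z} takes every value in ℂ ∖ {0}. Adding 2 shifts the range to ℂ ∖ {2}. Thus f omits exactly the value 2.

Omitted value: 2.


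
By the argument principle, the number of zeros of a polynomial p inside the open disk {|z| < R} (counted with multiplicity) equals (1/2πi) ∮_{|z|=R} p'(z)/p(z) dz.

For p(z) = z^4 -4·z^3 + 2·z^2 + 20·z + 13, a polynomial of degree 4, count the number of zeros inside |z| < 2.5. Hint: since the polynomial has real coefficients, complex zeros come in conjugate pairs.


The zeros of p are: -1, -1, (3 + 2i), (3 - 2i).
Their magnitudes are: 1, 1, 3.606, 3.606.
Zeros with |z| < R = 2.5: -1, -1.
Count = 2.
By the argument principle, (1/2πi) ∮_{|z|=R} p'(z)/p(z) dz equals exactly this count.

Number of zeros inside |z| < 2.5: 2.


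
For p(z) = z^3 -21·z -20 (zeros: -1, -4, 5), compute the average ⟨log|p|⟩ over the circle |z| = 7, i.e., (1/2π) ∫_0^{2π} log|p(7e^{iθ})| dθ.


Zeros: -4, -1, 5; r = 7.
Inside |z| < r: -4, -1, 5. Outside (|z| ≥ r): ∅.
p(0) = -20, so log|p(0)| = log(20) = 2.9957.
Apply Jensen: I(r) = log|p(0)| + Σ_k log(r/|z_k|), summed over zeros inside |z| < r.
  log(r/|z_k|) for z_k = -1: log(7/1) = 1.9459
  log(r/|z_k|) for z_k = -4: log(7/4) = 0.5596
  log(r/|z_k|) for z_k = 5: log(7/5) = 0.3365
Sum over inside zeros: 2.8420.
I(r) = log|p(0)| + (inside sum) = 2.9957 + 2.8420 = 5.8377.
Closed form (all zeros inside, monic): I(r) = n·log(r) = 3·log(7) = 5.8377. ✓

I(r) ≈ 5.8377.


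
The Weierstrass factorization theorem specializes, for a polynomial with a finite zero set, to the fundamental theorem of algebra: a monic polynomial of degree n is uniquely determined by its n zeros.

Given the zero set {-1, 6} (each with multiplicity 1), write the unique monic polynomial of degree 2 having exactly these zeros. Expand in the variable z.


The polynomial is p(z) = ∏_{α ∈ S} (z − α), where S = {-1, 6}.
Expanding the product yields: p(z) = z^2 -5·z -6.
The resulting polynomial has degree 2 and real coefficients as required.

p(z) = z^2 -5·z -6.


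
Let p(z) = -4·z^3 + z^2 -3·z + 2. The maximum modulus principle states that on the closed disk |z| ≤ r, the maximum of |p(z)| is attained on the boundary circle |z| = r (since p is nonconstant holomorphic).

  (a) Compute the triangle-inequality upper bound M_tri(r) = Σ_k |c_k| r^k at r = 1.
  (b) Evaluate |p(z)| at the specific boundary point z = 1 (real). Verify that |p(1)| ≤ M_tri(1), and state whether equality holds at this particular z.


Coefficients: c_0 = 2, c_1 = -3, c_2 = 1, c_3 = -4. Radius r = 1.
Part (a). Triangle bound: M_tri(r) = Σ_k |c_k| r^k
  = |2|·1^0 + |-3|·1^1 + |1|·1^2 + |-4|·1^3
  = 2 + 3 + 1 + 4 = 10.
This bounds M(r) := max_{|z|=r} |p(z)| from above; equality holds iff all terms c_k z^k can be made to align in phase at a single z on |z|=r.
Part (b). At z = 1 (real, on the circle |z| = r):
  p(1) = (2)·1^0 + (-3)·1^1 + (1)·1^2 + (-4)·1^3 = -4.
  |p(1)| = 4.
Check: |p(1)| = 4 ≤ 10 = M_tri(1). ✓ Equality does not hold at z = 1 (the coefficients have mixed signs, so the terms do not all align in phase there).

M_tri(1) = 10; |p(1)| = 4; equality at z=1: no.


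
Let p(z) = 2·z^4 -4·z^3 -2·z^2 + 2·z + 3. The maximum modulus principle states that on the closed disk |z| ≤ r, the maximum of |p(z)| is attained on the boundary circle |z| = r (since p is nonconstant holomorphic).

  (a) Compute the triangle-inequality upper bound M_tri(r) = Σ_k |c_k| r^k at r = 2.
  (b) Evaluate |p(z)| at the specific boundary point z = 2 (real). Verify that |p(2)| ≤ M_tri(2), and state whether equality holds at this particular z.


Coefficients: c_0 = 3, c_1 = 2, c_2 = -2, c_3 = -4, c_4 = 2. Radius r = 2.
Part (a). Triangle bound: M_tri(r) = Σ_k |c_k| r^k
  = |3|·2^0 + |2|·2^1 + |-2|·2^2 + |-4|·2^3 + |2|·2^4
  = 3 + 4 + 8 + 32 + 32 = 79.
This bounds M(r) := max_{|z|=r} |p(z)| from above; equality holds iff all terms c_k z^k can be made to align in phase at a single z on |z|=r.
Part (b). At z = 2 (real, on the circle |z| = r):
  p(2) = (3)·2^0 + (2)·2^1 + (-2)·2^2 + (-4)·2^3 + (2)·2^4 = -1.
  |p(2)| = 1.
Check: |p(2)| = 1 ≤ 79 = M_tri(2). ✓ Equality does not hold at z = 2 (the coefficients have mixed signs, so the terms do not all align in phase there).

M_tri(2) = 79; |p(2)| = 1; equality at z=2: no.


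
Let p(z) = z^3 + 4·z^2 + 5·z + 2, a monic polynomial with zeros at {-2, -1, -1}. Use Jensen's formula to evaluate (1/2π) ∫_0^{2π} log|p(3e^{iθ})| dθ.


Zeros: -2, -1, -1; r = 3.
Inside |z| < r: -2, -1, -1. Outside (|z| ≥ r): ∅.
p(0) = 2, so log|p(0)| = log(2) = 0.6931.
Apply Jensen: I(r) = log|p(0)| + Σ_k log(r/|z_k|), summed over zeros inside |z| < r.
  log(r/|z_k|) for z_k = -2: log(3/2) = 0.4055
  log(r/|z_k|) for z_k = -1: log(3/1) = 1.0986
  log(r/|z_k|) for z_k = -1: log(3/1) = 1.0986
Sum over inside zeros: 2.6027.
I(r) = log|p(0)| + (inside sum) = 0.6931 + 2.6027 = 3.2958.
Closed form (all zeros inside, monic): I(r) = n·log(r) = 3·log(3) = 3.2958. ✓

I(r) ≈ 3.2958.


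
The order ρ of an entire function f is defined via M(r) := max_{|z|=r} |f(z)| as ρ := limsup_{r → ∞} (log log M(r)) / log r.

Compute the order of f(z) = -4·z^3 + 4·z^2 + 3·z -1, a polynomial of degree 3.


|f(z)| ≤ Σ|c_k|·r^k = O(r^3) as r → ∞. Polynomial growth is O(e^{r^ε}) for every ε > 0 (since r^3/e^{r^ε} → 0), so ρ ≤ ε for all ε > 0, i.e. ρ = 0. Every nonconstant polynomial has order 0.
Therefore ρ = 0.

Order ρ = 0.


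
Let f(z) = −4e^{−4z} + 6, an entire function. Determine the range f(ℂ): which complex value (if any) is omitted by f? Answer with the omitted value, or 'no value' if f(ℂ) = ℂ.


Little Picard bounds the complement of f(ℂ) to at most one point.
e^{−4z} is never zero on ℂ, so -4·e^{−4z} takes every value in ℂ ∖ {0}. Adding 6 shifts the range to ℂ ∖ {6}. Thus f omits exactly the value 6.

Omitted value: 6.


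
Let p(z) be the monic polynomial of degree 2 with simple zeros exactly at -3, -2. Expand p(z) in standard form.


The polynomial is p(z) = ∏_{α ∈ S} (z − α), where S = {-3, -2}.
Expanding the product yields: p(z) = z^2 + 5·z + 6.
The resulting polynomial has degree 2 and real coefficients as required.

p(z) = z^2 + 5·z + 6.


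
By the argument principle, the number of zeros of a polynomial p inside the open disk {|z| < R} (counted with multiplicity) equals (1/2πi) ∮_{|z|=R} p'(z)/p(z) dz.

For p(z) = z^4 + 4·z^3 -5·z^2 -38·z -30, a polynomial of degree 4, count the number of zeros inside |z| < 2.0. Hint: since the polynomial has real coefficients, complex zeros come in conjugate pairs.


The zeros of p are: (-3 + 1i), (-3 - 1i), -1, 3.
Their magnitudes are: 3.162, 3.162, 1, 3.
Zeros with |z| < R = 2.0: -1.
Count = 1.
By the argument principle, (1/2πi) ∮_{|z|=R} p'(z)/p(z) dz equals exactly this count.

Number of zeros inside |z| < 2.0: 1.


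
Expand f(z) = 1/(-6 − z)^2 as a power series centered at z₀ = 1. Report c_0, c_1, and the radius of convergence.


Let w = z − z₀, so z = z₀ + w.
Then -6 − z = -6 − (z₀ + w) = (-6 − z₀) − w = -7 − w.
f(z) = 1/(-7 − w)^2 = (1/(-7)^2) · (1 − w/(-7))^{−2}.
By the binomial series (1−u)^{−2} = Σ_{n≥0} C(n+1, 1) u^n for |u|<1, with u = w/(-7):
  c_n = C(n+1, 1) / (-7)^(n+2).
  c_0 = 1/(-7)^2 = 1/49.
  c_1 = 2/(-7)^3 = -2/343.
The series is valid for |w/d| < 1, i.e. |z − z₀| < |d|.
Radius of convergence: R = |-6 − z₀| = |-7| = 7 (distance from z₀ to the singularity z = -6).

c_0 = 1/49, c_1 = -2/343; R = 7.


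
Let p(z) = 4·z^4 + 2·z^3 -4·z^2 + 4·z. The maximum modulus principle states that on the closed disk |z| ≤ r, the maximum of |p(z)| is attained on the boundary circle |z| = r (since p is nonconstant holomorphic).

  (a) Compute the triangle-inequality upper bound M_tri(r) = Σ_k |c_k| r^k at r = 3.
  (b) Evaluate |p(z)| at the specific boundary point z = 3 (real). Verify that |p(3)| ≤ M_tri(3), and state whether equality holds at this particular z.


Coefficients: c_0 = 0, c_1 = 4, c_2 = -4, c_3 = 2, c_4 = 4. Radius r = 3.
Part (a). Triangle bound: M_tri(r) = Σ_k |c_k| r^k
  = |0|·3^0 + |4|·3^1 + |-4|·3^2 + |2|·3^3 + |4|·3^4
  = 0 + 12 + 36 + 54 + 324 = 426.
This bounds M(r) := max_{|z|=r} |p(z)| from above; equality holds iff all terms c_k z^k can be made to align in phase at a single z on |z|=r.
Part (b). At z = 3 (real, on the circle |z| = r):
  p(3) = (0)·3^0 + (4)·3^1 + (-4)·3^2 + (2)·3^3 + (4)·3^4 = 354.
  |p(3)| = 354.
Check: |p(3)| = 354 ≤ 426 = M_tri(3). ✓ Equality does not hold at z = 3 (the coefficients have mixed signs, so the terms do not all align in phase there).

M_tri(3) = 426; |p(3)| = 354; equality at z=3: no.


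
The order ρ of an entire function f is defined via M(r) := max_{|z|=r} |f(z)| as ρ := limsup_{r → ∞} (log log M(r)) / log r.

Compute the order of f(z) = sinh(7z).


sinh(w) is a linear combination of e^{iw} and e^{−iw} (or e^w, e^{−w} in the hyperbolic case), so |sinh(w)| ≤ e^{|w|}. With w = 7z, |w| ≤ 7|z| + 0 = 7r + 0 on |z| = r, giving M(r) ≤ e^{7r + 0}, so ρ ≤ 1. On a suitable ray (z = it for sin/cos; z = t for sinh/cosh, t real → ∞), |sinh(7z)| grows like e^{7|t|}/2, so ρ ≥ 1. Hence ρ = 1.
Therefore ρ = 1.

Order ρ = 1.


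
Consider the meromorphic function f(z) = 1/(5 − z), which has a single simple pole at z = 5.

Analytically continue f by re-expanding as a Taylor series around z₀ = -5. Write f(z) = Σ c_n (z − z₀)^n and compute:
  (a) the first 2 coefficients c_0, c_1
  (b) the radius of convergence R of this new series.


Let w = z − z₀, so z = z₀ + w.
Then 5 − z = 5 − (z₀ + w) = (5 − z₀) − w = 10 − w.
f(z) = 1/(10 − w) = (1/(10)) · 1/(1 − w/(10)) = Σ_{n≥0} w^n / (10)^(n+1).
So c_n = 1/(10)^(n+1):
  c_0 = 1/(10)^1 = 1/10.
  c_1 = 1/(10)^2 = 1/100.
The series is valid for |w/d| < 1, i.e. |z − z₀| < |d|.
Radius of convergence: R = |5 − z₀| = |10| = 10 (distance from z₀ to the singularity z = 5).

c_0 = 1/10, c_1 = 1/100; R = 10.


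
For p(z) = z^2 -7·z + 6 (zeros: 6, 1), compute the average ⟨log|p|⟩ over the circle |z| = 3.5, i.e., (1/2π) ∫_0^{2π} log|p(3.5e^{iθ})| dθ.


Zeros: 1, 6; r = 3.5.
Inside |z| < r: 1. Outside (|z| ≥ r): 6.
p(0) = 6, so log|p(0)| = log(6) = 1.7918.
Apply Jensen: I(r) = log|p(0)| + Σ_k log(r/|z_k|), summed over zeros inside |z| < r.
  log(r/|z_k|) for z_k = 1: log(3.5/1) = 1.2528
  Outside zeros (6) contribute nothing to the Jensen sum.
Sum over inside zeros: 1.2528.
I(r) = log|p(0)| + (inside sum) = 1.7918 + 1.2528 = 3.0445.
Note: since some zeros are outside |z| ≤ r, the simplified n·log(r) form does NOT apply — only the inside zeros contribute.

I(r) ≈ 3.0445.


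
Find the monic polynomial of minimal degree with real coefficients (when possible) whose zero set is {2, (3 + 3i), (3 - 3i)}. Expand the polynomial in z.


The polynomial is p(z) = ∏_{α ∈ S} (z − α), where S = {2, (3 + 3i), (3 - 3i)}.
Expanding the product yields: p(z) = z^3 -8·z^2 + 30·z -36.
Note conjugate pairs combine to real quadratics: (z − (3+3i))(z − (3−3i)) = z² − 6z + 18.
The resulting polynomial has degree 3 and real coefficients as required.

p(z) = z^3 -8·z^2 + 30·z -36.


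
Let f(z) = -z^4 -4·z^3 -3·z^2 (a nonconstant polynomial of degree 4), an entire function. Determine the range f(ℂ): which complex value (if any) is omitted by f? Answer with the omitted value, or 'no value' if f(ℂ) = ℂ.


Little Picard bounds the complement of f(ℂ) to at most one point.
For every w ∈ ℂ, the equation p(z) − w = 0 is a nonconstant polynomial in z and hence has at least one root by the fundamental theorem of algebra. So p is surjective onto ℂ, omitting no value.

Omitted value: no value.


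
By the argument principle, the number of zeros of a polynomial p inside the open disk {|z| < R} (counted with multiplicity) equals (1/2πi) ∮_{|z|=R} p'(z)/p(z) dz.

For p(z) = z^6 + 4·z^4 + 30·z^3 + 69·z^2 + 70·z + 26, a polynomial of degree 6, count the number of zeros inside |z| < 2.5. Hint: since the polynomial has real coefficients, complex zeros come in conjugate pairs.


The zeros of p are: -1, (-1 + 1i), (-1 - 1i), (2 + 3i), (2 - 3i), -1.
Their magnitudes are: 1, 1.414, 1.414, 3.606, 3.606, 1.
Zeros with |z| < R = 2.5: -1, (-1 + 1i), (-1 - 1i), -1.
Count = 4.
By the argument principle, (1/2πi) ∮_{|z|=R} p'(z)/p(z) dz equals exactly this count.

Number of zeros inside |z| < 2.5: 4.


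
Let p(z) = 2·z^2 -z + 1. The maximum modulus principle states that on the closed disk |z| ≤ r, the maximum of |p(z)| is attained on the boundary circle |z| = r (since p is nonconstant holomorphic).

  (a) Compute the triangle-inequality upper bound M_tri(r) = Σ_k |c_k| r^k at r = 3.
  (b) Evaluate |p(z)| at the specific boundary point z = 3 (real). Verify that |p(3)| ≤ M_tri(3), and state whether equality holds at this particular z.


Coefficients: c_0 = 1, c_1 = -1, c_2 = 2. Radius r = 3.
Part (a). Triangle bound: M_tri(r) = Σ_k |c_k| r^k
  = |1|·3^0 + |-1|·3^1 + |2|·3^2
  = 1 + 3 + 18 = 22.
This bounds M(r) := max_{|z|=r} |p(z)| from above; equality holds iff all terms c_k z^k can be made to align in phase at a single z on |z|=r.
Part (b). At z = 3 (real, on the circle |z| = r):
  p(3) = (1)·3^0 + (-1)·3^1 + (2)·3^2 = 16.
  |p(3)| = 16.
Check: |p(3)| = 16 ≤ 22 = M_tri(3). ✓ Equality does not hold at z = 3 (the coefficients have mixed signs, so the terms do not all align in phase there).

M_tri(3) = 22; |p(3)| = 16; equality at z=3: no.


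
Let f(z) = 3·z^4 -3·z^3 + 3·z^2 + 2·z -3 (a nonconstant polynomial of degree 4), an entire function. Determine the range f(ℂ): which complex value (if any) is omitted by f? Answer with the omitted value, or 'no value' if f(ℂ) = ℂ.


Little Picard bounds the complement of f(ℂ) to at most one point.
For every w ∈ ℂ, the equation p(z) − w = 0 is a nonconstant polynomial in z and hence has at least one root by the fundamental theorem of algebra. So p is surjective onto ℂ, omitting no value.

Omitted value: no value.


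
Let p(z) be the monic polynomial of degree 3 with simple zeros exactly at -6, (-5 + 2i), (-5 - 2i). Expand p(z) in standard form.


The polynomial is p(z) = ∏_{α ∈ S} (z − α), where S = {-6, (-5 + 2i), (-5 - 2i)}.
Expanding the product yields: p(z) = z^3 + 16·z^2 + 89·z + 174.
Note conjugate pairs combine to real quadratics: (z − (-5+2i))(z − (-5−2i)) = z² + 10z + 29.
The resulting polynomial has degree 3 and real coefficients as required.

p(z) = z^3 + 16·z^2 + 89·z + 174.


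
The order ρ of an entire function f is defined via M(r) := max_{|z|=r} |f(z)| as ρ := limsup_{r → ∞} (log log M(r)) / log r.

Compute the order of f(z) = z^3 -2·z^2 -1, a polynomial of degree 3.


|f(z)| ≤ Σ|c_k|·r^k = O(r^3) as r → ∞. Polynomial growth is O(e^{r^ε}) for every ε > 0 (since r^3/e^{r^ε} → 0), so ρ ≤ ε for all ε > 0, i.e. ρ = 0. Every nonconstant polynomial has order 0.
Therefore ρ = 0.

Order ρ = 0.


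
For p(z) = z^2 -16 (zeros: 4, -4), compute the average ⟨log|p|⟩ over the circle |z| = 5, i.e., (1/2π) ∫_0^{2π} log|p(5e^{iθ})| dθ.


Zeros: -4, 4; r = 5.
Inside |z| < r: -4, 4. Outside (|z| ≥ r): ∅.
p(0) = -16, so log|p(0)| = log(16) = 2.7726.
Apply Jensen: I(r) = log|p(0)| + Σ_k log(r/|z_k|), summed over zeros inside |z| < r.
  log(r/|z_k|) for z_k = 4: log(5/4) = 0.2231
  log(r/|z_k|) for z_k = -4: log(5/4) = 0.2231
Sum over inside zeros: 0.4463.
I(r) = log|p(0)| + (inside sum) = 2.7726 + 0.4463 = 3.2189.
Closed form (all zeros inside, monic): I(r) = n·log(r) = 2·log(5) = 3.2189. ✓

I(r) ≈ 3.2189.


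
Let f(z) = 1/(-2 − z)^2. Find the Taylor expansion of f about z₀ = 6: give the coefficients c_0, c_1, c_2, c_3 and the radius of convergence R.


Let w = z − z₀, so z = z₀ + w.
Then -2 − z = -2 − (z₀ + w) = (-2 − z₀) − w = -8 − w.
f(z) = 1/(-8 − w)^2 = (1/(-8)^2) · (1 − w/(-8))^{−2}.
By the binomial series (1−u)^{−2} = Σ_{n≥0} C(n+1, 1) u^n for |u|<1, with u = w/(-8):
  c_n = C(n+1, 1) / (-8)^(n+2).
  c_0 = 1/(-8)^2 = 1/64.
  c_1 = 2/(-8)^3 = -1/256.
  c_2 = 3/(-8)^4 = 3/4096.
  c_3 = 4/(-8)^5 = -1/8192.
The series is valid for |w/d| < 1, i.e. |z − z₀| < |d|.
Radius of convergence: R = |-2 − z₀| = |-8| = 8 (distance from z₀ to the singularity z = -2).

c_0 = 1/64, c_1 = -1/256, c_2 = 3/4096, c_3 = -1/8192; R = 8.


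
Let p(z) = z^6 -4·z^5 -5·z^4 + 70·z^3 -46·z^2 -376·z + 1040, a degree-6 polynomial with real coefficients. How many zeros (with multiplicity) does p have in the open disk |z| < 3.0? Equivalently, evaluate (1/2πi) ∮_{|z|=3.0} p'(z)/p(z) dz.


The zeros of p are: (3 + 2i), (3 - 2i), (2 + 2i), (2 - 2i), (-3 + 1i), (-3 - 1i).
Their magnitudes are: 3.606, 3.606, 2.828, 2.828, 3.162, 3.162.
Zeros with |z| < R = 3.0: (2 + 2i), (2 - 2i).
Count = 2.
By the argument principle, (1/2πi) ∮_{|z|=R} p'(z)/p(z) dz equals exactly this count.

Number of zeros inside |z| < 3.0: 2.


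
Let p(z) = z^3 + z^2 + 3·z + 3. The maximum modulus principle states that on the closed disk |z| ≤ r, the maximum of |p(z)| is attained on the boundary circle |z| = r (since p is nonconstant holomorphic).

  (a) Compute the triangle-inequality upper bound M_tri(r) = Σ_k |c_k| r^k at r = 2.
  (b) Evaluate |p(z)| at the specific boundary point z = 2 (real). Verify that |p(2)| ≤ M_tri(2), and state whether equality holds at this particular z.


Coefficients: c_0 = 3, c_1 = 3, c_2 = 1, c_3 = 1. Radius r = 2.
Part (a). Triangle bound: M_tri(r) = Σ_k |c_k| r^k
  = |3|·2^0 + |3|·2^1 + |1|·2^2 + |1|·2^3
  = 3 + 6 + 4 + 8 = 21.
This bounds M(r) := max_{|z|=r} |p(z)| from above; equality holds iff all terms c_k z^k can be made to align in phase at a single z on |z|=r.
Part (b). At z = 2 (real, on the circle |z| = r):
  p(2) = (3)·2^0 + (3)·2^1 + (1)·2^2 + (1)·2^3 = 21.
  |p(2)| = 21.
Since all nonzero coefficients share the same sign, |p(2)| = 21 = M_tri(2); the triangle bound is attained at z = 2, so in fact M(r) = 21.

M_tri(2) = 21; |p(2)| = 21; equality at z=2: yes.


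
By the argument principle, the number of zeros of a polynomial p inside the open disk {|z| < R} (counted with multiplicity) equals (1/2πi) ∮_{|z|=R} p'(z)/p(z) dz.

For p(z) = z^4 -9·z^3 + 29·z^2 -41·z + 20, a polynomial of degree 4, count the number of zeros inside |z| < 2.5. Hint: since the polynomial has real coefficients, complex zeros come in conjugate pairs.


The zeros of p are: 1, (2 + 1i), (2 - 1i), 4.
Their magnitudes are: 1, 2.236, 2.236, 4.
Zeros with |z| < R = 2.5: 1, (2 + 1i), (2 - 1i).
Count = 3.
By the argument principle, (1/2πi) ∮_{|z|=R} p'(z)/p(z) dz equals exactly this count.

Number of zeros inside |z| < 2.5: 3.


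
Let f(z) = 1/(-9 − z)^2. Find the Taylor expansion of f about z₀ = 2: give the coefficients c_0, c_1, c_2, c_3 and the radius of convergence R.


Let w = z − z₀, so z = z₀ + w.
Then -9 − z = -9 − (z₀ + w) = (-9 − z₀) − w = -11 − w.
f(z) = 1/(-11 − w)^2 = (1/(-11)^2) · (1 − w/(-11))^{−2}.
By the binomial series (1−u)^{−2} = Σ_{n≥0} C(n+1, 1) u^n for |u|<1, with u = w/(-11):
  c_n = C(n+1, 1) / (-11)^(n+2).
  c_0 = 1/(-11)^2 = 1/121.
  c_1 = 2/(-11)^3 = -2/1331.
  c_2 = 3/(-11)^4 = 3/14641.
  c_3 = 4/(-11)^5 = -4/161051.
The series is valid for |w/d| < 1, i.e. |z − z₀| < |d|.
Radius of convergence: R = |-9 − z₀| = |-11| = 11 (distance from z₀ to the singularity z = -9).

c_0 = 1/121, c_1 = -2/1331, c_2 = 3/14641, c_3 = -4/161051; R = 11.


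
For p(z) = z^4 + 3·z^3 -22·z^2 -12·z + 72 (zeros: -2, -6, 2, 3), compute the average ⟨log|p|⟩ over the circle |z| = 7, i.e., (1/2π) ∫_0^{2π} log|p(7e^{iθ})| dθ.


Zeros: -6, -2, 2, 3; r = 7.
Inside |z| < r: -6, -2, 2, 3. Outside (|z| ≥ r): ∅.
p(0) = 72, so log|p(0)| = log(72) = 4.2767.
Apply Jensen: I(r) = log|p(0)| + Σ_k log(r/|z_k|), summed over zeros inside |z| < r.
  log(r/|z_k|) for z_k = -2: log(7/2) = 1.2528
  log(r/|z_k|) for z_k = -6: log(7/6) = 0.1542
  log(r/|z_k|) for z_k = 2: log(7/2) = 1.2528
  log(r/|z_k|) for z_k = 3: log(7/3) = 0.8473
Sum over inside zeros: 3.5070.
I(r) = log|p(0)| + (inside sum) = 4.2767 + 3.5070 = 7.7836.
Closed form (all zeros inside, monic): I(r) = n·log(r) = 4·log(7) = 7.7836. ✓

I(r) ≈ 7.7836.


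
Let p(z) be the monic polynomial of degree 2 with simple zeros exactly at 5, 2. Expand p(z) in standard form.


The polynomial is p(z) = ∏_{α ∈ S} (z − α), where S = {5, 2}.
Expanding the product yields: p(z) = z^2 -7·z + 10.
The resulting polynomial has degree 2 and real coefficients as required.

p(z) = z^2 -7·z + 10.


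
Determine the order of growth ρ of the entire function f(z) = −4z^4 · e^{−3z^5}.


M(r) = max_{|z|=r} |-4|·|z|^4·|e^{−3z^5}| = 4·r^4 · e^{3r^5} (the factors attain their maxima compatibly on |z|=r). Then log M(r) = log 4 + 4·log r + 3r^5, dominated by the last term, so log log M(r) ~ 5·log r. The polynomial factor -4z^4 contributes only a log r term and does not affect the order. ρ = 5.
Therefore ρ = 5.

Order ρ = 5.


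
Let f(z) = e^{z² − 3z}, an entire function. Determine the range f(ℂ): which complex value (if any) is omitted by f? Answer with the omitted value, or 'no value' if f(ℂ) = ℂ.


Little Picard bounds the complement of f(ℂ) to at most one point.
The exponent g(z) = z² − 3z is a nonconstant polynomial, hence surjective onto ℂ. So e^{g(z)} takes every value in {e^w : w ∈ ℂ} = ℂ ∖ {0}. Adding 0 shifts the range to ℂ ∖ {0}. f omits exactly 0.

Omitted value: 0.


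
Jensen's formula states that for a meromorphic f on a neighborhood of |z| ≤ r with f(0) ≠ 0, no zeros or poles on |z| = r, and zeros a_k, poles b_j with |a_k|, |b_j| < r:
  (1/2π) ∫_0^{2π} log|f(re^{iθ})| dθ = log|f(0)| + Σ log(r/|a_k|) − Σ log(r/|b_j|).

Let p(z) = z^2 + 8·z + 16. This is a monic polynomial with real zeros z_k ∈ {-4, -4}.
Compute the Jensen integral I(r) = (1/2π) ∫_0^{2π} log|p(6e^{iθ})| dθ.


Zeros: -4, -4; r = 6.
Inside |z| < r: -4, -4. Outside (|z| ≥ r): ∅.
p(0) = 16, so log|p(0)| = log(16) = 2.7726.
Apply Jensen: I(r) = log|p(0)| + Σ_k log(r/|z_k|), summed over zeros inside |z| < r.
  log(r/|z_k|) for z_k = -4: log(6/4) = 0.4055
  log(r/|z_k|) for z_k = -4: log(6/4) = 0.4055
Sum over inside zeros: 0.8109.
I(r) = log|p(0)| + (inside sum) = 2.7726 + 0.8109 = 3.5835.
Closed form (all zeros inside, monic): I(r) = n·log(r) = 2·log(6) = 3.5835. ✓

I(r) ≈ 3.5835.


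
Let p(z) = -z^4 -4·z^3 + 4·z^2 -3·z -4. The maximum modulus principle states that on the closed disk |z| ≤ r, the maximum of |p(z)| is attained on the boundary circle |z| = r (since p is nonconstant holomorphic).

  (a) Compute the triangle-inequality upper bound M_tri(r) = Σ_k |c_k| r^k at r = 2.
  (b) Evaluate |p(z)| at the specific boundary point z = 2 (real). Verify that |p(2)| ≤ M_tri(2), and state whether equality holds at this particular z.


Coefficients: c_0 = -4, c_1 = -3, c_2 = 4, c_3 = -4, c_4 = -1. Radius r = 2.
Part (a). Triangle bound: M_tri(r) = Σ_k |c_k| r^k
  = |-4|·2^0 + |-3|·2^1 + |4|·2^2 + |-4|·2^3 + |-1|·2^4
  = 4 + 6 + 16 + 32 + 16 = 74.
This bounds M(r) := max_{|z|=r} |p(z)| from above; equality holds iff all terms c_k z^k can be made to align in phase at a single z on |z|=r.
Part (b). At z = 2 (real, on the circle |z| = r):
  p(2) = (-4)·2^0 + (-3)·2^1 + (4)·2^2 + (-4)·2^3 + (-1)·2^4 = -42.
  |p(2)| = 42.
Check: |p(2)| = 42 ≤ 74 = M_tri(2). ✓ Equality does not hold at z = 2 (the coefficients have mixed signs, so the terms do not all align in phase there).

M_tri(2) = 74; |p(2)| = 42; equality at z=2: no.


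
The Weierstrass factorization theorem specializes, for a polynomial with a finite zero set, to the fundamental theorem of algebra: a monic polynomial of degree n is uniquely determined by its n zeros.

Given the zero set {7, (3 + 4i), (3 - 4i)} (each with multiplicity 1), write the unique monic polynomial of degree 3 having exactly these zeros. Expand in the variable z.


The polynomial is p(z) = ∏_{α ∈ S} (z − α), where S = {7, (3 + 4i), (3 - 4i)}.
Expanding the product yields: p(z) = z^3 -13·z^2 + 67·z -175.
Note conjugate pairs combine to real quadratics: (z − (3+4i))(z − (3−4i)) = z² − 6z + 25.
The resulting polynomial has degree 3 and real coefficients as required.

p(z) = z^3 -13·z^2 + 67·z -175.


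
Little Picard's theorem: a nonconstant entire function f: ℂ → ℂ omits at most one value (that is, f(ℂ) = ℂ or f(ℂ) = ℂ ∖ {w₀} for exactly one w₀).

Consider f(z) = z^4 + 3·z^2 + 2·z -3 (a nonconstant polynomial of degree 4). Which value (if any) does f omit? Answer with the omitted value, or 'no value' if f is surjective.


Little Picard bounds the complement of f(ℂ) to at most one point.
For every w ∈ ℂ, the equation p(z) − w = 0 is a nonconstant polynomial in z and hence has at least one root by the fundamental theorem of algebra. So p is surjective onto ℂ, omitting no value.

Omitted value: no value.


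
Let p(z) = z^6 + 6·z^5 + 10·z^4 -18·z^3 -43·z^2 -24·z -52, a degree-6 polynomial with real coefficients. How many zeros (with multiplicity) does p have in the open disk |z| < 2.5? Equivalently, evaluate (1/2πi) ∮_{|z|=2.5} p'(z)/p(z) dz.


The zeros of p are: 2, (0 + 1i), (0 - 1i), -2, (-3 + 2i), (-3 - 2i).
Their magnitudes are: 2, 1, 1, 2, 3.606, 3.606.
Zeros with |z| < R = 2.5: 2, (0 + 1i), (0 - 1i), -2.
Count = 4.
By the argument principle, (1/2πi) ∮_{|z|=R} p'(z)/p(z) dz equals exactly this count.

Number of zeros inside |z| < 2.5: 4.


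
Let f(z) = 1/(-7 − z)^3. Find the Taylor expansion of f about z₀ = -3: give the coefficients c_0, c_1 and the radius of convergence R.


Let w = z − z₀, so z = z₀ + w.
Then -7 − z = -7 − (z₀ + w) = (-7 − z₀) − w = -4 − w.
f(z) = 1/(-4 − w)^3 = (1/(-4)^3) · (1 − w/(-4))^{−3}.
By the binomial series (1−u)^{−3} = Σ_{n≥0} C(n+2, 2) u^n for |u|<1, with u = w/(-4):
  c_n = C(n+2, 2) / (-4)^(n+3).
  c_0 = 1/(-4)^3 = -1/64.
  c_1 = 3/(-4)^4 = 3/256.
The series is valid for |w/d| < 1, i.e. |z − z₀| < |d|.
Radius of convergence: R = |-7 − z₀| = |-4| = 4 (distance from z₀ to the singularity z = -7).

c_0 = -1/64, c_1 = 3/256; R = 4.


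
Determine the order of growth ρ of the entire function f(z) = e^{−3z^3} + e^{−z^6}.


Each summand is entire of order 3 and 6 respectively (as in the single-exponential case). The order of a sum is at most the max of the orders, so ρ ≤ 6. For the lower bound: on |z|=r choose arg z so that -1z^6 is real positive; then |e^{-1z^6}| = e^{1r^6} while |e^{-3z^3}| ≤ e^{3r^3} = o(e^{1r^6}). So |f| ≥ e^{1r^6}(1 − o(1)) and ρ ≥ 6. Hence ρ = max(3, 6) = 6.
Therefore ρ = 6.

Order ρ = 6.


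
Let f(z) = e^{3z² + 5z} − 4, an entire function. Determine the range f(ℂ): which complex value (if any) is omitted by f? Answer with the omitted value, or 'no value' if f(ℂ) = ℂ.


Little Picard bounds the complement of f(ℂ) to at most one point.
The exponent g(z) = 3z² + 5z is a nonconstant polynomial, hence surjective onto ℂ. So e^{g(z)} takes every value in {e^w : w ∈ ℂ} = ℂ ∖ {0}. Adding -4 shifts the range to ℂ ∖ {-4}. f omits exactly -4.

Omitted value: -4.


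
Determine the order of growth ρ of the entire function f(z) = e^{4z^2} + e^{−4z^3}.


Each summand is entire of order 2 and 3 respectively (as in the single-exponential case). The order of a sum is at most the max of the orders, so ρ ≤ 3. For the lower bound: on |z|=r choose arg z so that -4z^3 is real positive; then |e^{-4z^3}| = e^{4r^3} while |e^{4z^2}| ≤ e^{4r^2} = o(e^{4r^3}). So |f| ≥ e^{4r^3}(1 − o(1)) and ρ ≥ 3. Hence ρ = max(2, 3) = 3.
Therefore ρ = 3.

Order ρ = 3.
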